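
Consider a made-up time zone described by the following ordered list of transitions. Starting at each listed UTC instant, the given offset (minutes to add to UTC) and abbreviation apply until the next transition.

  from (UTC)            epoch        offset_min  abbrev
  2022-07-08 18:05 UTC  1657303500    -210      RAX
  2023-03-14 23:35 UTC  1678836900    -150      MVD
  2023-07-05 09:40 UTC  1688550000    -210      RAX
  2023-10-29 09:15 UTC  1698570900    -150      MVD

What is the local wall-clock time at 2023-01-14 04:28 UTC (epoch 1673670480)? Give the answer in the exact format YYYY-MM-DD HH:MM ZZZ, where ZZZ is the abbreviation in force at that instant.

Query: 2023-01-14 04:28 UTC
Rule 1/4 (RAX, -03:30): 2022-07-08 18:05 UTC ≤ query < 2023-03-14 23:35 UTC
4·60 + 28 - 210 = 58 min
58 = 0·1440 + 58; 58 = 0·60 + 58 → 00:58, same day
→ 2023-01-14 00:58 RAX

2023-01-14 00:58 RAX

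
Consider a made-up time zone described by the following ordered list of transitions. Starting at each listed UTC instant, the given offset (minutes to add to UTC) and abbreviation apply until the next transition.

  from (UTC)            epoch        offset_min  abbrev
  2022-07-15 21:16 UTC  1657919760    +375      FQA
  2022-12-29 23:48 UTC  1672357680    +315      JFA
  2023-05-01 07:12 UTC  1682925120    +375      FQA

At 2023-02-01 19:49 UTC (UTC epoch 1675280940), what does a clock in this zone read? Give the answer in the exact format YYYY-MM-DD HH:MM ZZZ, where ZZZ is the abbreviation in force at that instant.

Query: 2023-02-01 19:49 UTC
Rule 2/3 (JFA, +05:15): 2022-12-29 23:48 UTC ≤ query < 2023-05-01 07:12 UTC
19·60 + 49 + 315 = 1504 min
1504 = 1·1440 + 64; 64 = 1·60 + 4 → 01:04, 2023-02-01 + 1 day = 2023-02-02
→ 2023-02-02 01:04 JFA

2023-02-02 01:04 JFA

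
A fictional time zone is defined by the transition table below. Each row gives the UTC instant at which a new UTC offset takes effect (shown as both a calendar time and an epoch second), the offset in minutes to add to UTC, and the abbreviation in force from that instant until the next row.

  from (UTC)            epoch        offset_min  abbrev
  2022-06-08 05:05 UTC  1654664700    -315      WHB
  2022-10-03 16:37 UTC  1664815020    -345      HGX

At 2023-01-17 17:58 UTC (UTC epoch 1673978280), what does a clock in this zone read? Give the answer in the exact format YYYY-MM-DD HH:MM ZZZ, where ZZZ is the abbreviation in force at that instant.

Query: 2023-01-17 17:58 UTC
Rule 2/2 (HGX, -05:45): 2022-10-03 16:37 UTC ≤ query < +∞
17·60 + 58 - 345 = 733 min
733 = 0·1440 + 733; 733 = 12·60 + 13 → 12:13, same day
→ 2023-01-17 12:13 HGX

2023-01-17 12:13 HGX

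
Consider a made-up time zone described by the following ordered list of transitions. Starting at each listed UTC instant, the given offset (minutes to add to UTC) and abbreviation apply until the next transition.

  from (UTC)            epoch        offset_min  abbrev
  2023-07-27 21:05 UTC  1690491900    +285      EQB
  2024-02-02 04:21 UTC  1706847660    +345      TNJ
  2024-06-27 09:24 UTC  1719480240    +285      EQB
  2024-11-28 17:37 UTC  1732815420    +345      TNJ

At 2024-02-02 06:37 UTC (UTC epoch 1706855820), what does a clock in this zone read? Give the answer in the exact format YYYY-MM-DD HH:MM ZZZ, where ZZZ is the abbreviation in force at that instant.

2024-02-02 12:22 TNJ

Query: 2024-02-02 06:37 UTC
Rule 2/4 (TNJ, +05:45): 2024-02-02 04:21 UTC ≤ query < 2024-06-27 09:24 UTC
6·60 + 37 + 345 = 742 min
742 = 0·1440 + 742; 742 = 12·60 + 22 → 12:22, same day
→ 2024-02-02 12:22 TNJ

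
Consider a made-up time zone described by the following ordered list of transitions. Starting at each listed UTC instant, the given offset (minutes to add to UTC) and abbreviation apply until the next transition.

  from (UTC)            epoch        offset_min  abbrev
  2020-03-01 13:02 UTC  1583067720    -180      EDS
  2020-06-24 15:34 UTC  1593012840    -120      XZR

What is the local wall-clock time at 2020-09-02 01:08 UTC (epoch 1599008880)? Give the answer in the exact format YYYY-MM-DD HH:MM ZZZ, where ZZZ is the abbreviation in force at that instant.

2020-09-01 23:08 XZR

Query: 2020-09-02 01:08 UTC
Rule 2/2 (XZR, -02:00): 2020-06-24 15:34 UTC ≤ query < +∞
1·60 + 8 - 120 = -52 min
-52 = -1·1440 + 1388; 1388 = 23·60 + 8 → 23:08, 2020-09-02 - 1 day = 2020-09-01
→ 2020-09-01 23:08 XZR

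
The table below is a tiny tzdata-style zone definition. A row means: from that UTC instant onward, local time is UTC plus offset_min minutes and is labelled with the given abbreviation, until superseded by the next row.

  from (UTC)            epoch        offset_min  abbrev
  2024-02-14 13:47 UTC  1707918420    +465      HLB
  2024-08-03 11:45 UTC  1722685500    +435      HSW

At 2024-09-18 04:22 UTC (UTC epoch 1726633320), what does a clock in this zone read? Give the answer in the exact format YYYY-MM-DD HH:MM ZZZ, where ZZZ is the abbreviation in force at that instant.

2024-09-18 11:37 HSW

Query: 2024-09-18 04:22 UTC
Rule 2/2 (HSW, +07:15): 2024-08-03 11:45 UTC ≤ query < +∞
4·60 + 22 + 435 = 697 min
697 = 0·1440 + 697; 697 = 11·60 + 37 → 11:37, same day
→ 2024-09-18 11:37 HSW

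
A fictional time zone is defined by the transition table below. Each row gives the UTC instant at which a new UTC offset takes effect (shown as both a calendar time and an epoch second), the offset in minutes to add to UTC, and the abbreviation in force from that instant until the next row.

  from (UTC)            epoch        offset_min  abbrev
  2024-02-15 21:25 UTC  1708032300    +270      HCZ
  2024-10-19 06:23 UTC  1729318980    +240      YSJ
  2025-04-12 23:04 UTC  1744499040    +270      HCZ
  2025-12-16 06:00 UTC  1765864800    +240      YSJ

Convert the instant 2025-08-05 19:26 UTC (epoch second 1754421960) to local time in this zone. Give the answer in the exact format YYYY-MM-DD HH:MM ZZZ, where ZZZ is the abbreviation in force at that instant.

Query: 2025-08-05 19:26 UTC
Rule 3/4 (HCZ, +04:30): 2025-04-12 23:04 UTC ≤ query < 2025-12-16 06:00 UTC
19·60 + 26 + 270 = 1436 min
1436 = 0·1440 + 1436; 1436 = 23·60 + 56 → 23:56, same day
→ 2025-08-05 23:56 HCZ

2025-08-05 23:56 HCZ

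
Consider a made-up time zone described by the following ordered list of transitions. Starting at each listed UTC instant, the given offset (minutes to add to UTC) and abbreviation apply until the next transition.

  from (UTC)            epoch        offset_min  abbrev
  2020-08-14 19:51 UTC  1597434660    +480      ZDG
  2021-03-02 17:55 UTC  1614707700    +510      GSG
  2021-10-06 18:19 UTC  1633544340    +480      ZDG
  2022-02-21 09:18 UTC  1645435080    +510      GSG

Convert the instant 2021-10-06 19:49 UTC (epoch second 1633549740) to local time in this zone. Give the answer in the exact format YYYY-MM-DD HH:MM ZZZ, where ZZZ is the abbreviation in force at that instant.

Query: 2021-10-06 19:49 UTC
Rule 3/4 (ZDG, +08:00): 2021-10-06 18:19 UTC ≤ query < 2022-02-21 09:18 UTC
19·60 + 49 + 480 = 1669 min
1669 = 1·1440 + 229; 229 = 3·60 + 49 → 03:49, 2021-10-06 + 1 day = 2021-10-07
→ 2021-10-07 03:49 ZDG

2021-10-07 03:49 ZDG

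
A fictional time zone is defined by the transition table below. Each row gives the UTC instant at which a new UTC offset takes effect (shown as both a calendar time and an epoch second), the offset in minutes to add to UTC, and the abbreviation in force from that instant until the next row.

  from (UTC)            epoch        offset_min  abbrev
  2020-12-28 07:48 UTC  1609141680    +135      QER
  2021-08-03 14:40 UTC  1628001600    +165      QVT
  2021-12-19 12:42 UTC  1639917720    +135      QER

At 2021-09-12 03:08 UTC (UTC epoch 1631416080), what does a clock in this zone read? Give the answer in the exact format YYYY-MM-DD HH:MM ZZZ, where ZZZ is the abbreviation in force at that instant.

Query: 2021-09-12 03:08 UTC
Rule 2/3 (QVT, +02:45): 2021-08-03 14:40 UTC ≤ query < 2021-12-19 12:42 UTC
3·60 + 8 + 165 = 353 min
353 = 0·1440 + 353; 353 = 5·60 + 53 → 05:53, same day
→ 2021-09-12 05:53 QVT

2021-09-12 05:53 QVT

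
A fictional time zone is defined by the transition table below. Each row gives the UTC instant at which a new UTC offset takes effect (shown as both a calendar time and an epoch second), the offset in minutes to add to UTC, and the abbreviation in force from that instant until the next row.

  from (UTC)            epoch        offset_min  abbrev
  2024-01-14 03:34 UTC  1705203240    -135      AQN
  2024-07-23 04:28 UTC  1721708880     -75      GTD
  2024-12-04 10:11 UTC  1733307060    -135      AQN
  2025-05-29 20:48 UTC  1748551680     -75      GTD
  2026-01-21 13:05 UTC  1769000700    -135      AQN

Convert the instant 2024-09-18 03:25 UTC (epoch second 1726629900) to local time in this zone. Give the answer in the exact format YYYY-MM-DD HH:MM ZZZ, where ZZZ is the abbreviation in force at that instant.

Query: 2024-09-18 03:25 UTC
Rule 2/5 (GTD, -01:15): 2024-07-23 04:28 UTC ≤ query < 2024-12-04 10:11 UTC
3·60 + 25 - 75 = 130 min
130 = 0·1440 + 130; 130 = 2·60 + 10 → 02:10, same day
→ 2024-09-18 02:10 GTD

2024-09-18 02:10 GTD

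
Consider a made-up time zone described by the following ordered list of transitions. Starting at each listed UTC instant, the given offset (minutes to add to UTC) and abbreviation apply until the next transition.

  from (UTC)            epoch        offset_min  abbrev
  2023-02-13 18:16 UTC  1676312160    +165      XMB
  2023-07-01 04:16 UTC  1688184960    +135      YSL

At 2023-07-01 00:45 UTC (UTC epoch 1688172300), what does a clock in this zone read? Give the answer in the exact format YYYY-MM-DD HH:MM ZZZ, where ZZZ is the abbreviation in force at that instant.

2023-07-01 03:30 XMB

Query: 2023-07-01 00:45 UTC
Rule 1/2 (XMB, +02:45): 2023-02-13 18:16 UTC ≤ query < 2023-07-01 04:16 UTC
0·60 + 45 + 165 = 210 min
210 = 0·1440 + 210; 210 = 3·60 + 30 → 03:30, same day
→ 2023-07-01 03:30 XMB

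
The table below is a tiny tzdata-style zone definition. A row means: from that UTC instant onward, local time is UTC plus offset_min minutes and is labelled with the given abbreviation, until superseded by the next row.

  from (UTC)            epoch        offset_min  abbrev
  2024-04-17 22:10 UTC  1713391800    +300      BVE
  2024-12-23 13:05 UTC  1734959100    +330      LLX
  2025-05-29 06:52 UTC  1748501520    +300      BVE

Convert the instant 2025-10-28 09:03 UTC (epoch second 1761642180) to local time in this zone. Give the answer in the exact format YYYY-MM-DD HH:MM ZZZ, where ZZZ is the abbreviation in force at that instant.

Query: 2025-10-28 09:03 UTC
Rule 3/3 (BVE, +05:00): 2025-05-29 06:52 UTC ≤ query < +∞
9·60 + 3 + 300 = 843 min
843 = 0·1440 + 843; 843 = 14·60 + 3 → 14:03, same day
→ 2025-10-28 14:03 BVE

2025-10-28 14:03 BVE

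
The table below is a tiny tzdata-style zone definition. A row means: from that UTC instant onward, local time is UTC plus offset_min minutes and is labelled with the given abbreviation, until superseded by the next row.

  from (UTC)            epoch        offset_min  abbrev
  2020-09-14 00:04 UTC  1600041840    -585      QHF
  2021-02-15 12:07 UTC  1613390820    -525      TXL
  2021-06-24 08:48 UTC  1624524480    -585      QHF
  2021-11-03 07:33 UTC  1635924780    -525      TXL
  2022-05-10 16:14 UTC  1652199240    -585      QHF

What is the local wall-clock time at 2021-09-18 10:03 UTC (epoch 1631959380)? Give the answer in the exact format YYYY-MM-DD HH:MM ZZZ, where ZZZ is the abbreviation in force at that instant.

2021-09-18 00:18 QHF

Query: 2021-09-18 10:03 UTC
Rule 3/5 (QHF, -09:45): 2021-06-24 08:48 UTC ≤ query < 2021-11-03 07:33 UTC
10·60 + 3 - 585 = 18 min
18 = 0·1440 + 18; 18 = 0·60 + 18 → 00:18, same day
→ 2021-09-18 00:18 QHF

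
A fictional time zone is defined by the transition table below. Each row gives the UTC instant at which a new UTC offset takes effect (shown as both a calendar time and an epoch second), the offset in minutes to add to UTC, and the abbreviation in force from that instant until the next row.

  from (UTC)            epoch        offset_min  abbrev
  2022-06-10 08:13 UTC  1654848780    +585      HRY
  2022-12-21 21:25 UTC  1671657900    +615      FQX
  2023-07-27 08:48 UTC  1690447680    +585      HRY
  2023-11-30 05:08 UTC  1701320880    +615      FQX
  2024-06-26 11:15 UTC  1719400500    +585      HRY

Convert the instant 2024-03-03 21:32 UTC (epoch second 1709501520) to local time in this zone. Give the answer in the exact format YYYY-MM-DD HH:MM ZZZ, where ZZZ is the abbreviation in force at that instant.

Query: 2024-03-03 21:32 UTC
Rule 4/5 (FQX, +10:15): 2023-11-30 05:08 UTC ≤ query < 2024-06-26 11:15 UTC
21·60 + 32 + 615 = 1907 min
1907 = 1·1440 + 467; 467 = 7·60 + 47 → 07:47, 2024-03-03 + 1 day = 2024-03-04
→ 2024-03-04 07:47 FQX

2024-03-04 07:47 FQX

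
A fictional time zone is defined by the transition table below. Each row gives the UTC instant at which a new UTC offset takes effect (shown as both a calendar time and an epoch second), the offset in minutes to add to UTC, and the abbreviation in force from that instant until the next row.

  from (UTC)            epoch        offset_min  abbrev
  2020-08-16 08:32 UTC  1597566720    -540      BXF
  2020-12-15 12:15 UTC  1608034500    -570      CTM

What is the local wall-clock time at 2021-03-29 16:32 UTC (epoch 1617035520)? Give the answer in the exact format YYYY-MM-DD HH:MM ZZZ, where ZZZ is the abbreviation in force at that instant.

2021-03-29 07:02 CTM

Query: 2021-03-29 16:32 UTC
Rule 2/2 (CTM, -09:30): 2020-12-15 12:15 UTC ≤ query < +∞
16·60 + 32 - 570 = 422 min
422 = 0·1440 + 422; 422 = 7·60 + 2 → 07:02, same day
→ 2021-03-29 07:02 CTM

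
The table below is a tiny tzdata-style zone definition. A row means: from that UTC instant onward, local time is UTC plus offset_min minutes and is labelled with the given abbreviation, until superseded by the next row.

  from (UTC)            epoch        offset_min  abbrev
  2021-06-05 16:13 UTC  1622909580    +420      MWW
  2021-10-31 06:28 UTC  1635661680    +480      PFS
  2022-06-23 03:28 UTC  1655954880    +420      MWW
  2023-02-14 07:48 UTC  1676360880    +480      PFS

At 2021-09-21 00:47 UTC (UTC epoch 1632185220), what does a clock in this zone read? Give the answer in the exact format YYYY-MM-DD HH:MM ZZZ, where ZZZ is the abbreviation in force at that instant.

Query: 2021-09-21 00:47 UTC
Rule 1/4 (MWW, +07:00): 2021-06-05 16:13 UTC ≤ query < 2021-10-31 06:28 UTC
0·60 + 47 + 420 = 467 min
467 = 0·1440 + 467; 467 = 7·60 + 47 → 07:47, same day
→ 2021-09-21 07:47 MWW

2021-09-21 07:47 MWW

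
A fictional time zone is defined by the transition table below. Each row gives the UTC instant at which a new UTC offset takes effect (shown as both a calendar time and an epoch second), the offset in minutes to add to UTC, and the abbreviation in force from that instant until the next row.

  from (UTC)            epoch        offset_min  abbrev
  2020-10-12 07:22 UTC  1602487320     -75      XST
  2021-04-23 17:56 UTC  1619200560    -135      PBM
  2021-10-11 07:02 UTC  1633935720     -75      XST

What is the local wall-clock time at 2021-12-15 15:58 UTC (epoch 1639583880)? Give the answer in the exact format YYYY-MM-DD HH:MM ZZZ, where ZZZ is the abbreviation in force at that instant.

2021-12-15 14:43 XST

Query: 2021-12-15 15:58 UTC
Rule 3/3 (XST, -01:15): 2021-10-11 07:02 UTC ≤ query < +∞
15·60 + 58 - 75 = 883 min
883 = 0·1440 + 883; 883 = 14·60 + 43 → 14:43, same day
→ 2021-12-15 14:43 XST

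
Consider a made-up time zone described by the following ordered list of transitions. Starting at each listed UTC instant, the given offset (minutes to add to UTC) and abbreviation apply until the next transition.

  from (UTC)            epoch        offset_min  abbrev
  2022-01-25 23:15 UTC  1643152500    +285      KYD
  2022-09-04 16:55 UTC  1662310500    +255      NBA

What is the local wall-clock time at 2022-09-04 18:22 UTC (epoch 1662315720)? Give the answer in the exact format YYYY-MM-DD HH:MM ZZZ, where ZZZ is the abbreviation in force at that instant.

2022-09-04 22:37 NBA

Query: 2022-09-04 18:22 UTC
Rule 2/2 (NBA, +04:15): 2022-09-04 16:55 UTC ≤ query < +∞
18·60 + 22 + 255 = 1357 min
1357 = 0·1440 + 1357; 1357 = 22·60 + 37 → 22:37, same day
→ 2022-09-04 22:37 NBA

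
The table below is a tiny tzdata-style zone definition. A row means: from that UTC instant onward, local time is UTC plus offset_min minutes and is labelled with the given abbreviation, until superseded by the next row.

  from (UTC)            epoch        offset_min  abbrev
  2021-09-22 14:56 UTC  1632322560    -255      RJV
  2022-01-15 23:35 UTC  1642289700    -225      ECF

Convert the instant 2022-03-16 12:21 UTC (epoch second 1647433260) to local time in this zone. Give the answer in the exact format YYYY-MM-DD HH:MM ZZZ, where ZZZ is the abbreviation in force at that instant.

Query: 2022-03-16 12:21 UTC
Rule 2/2 (ECF, -03:45): 2022-01-15 23:35 UTC ≤ query < +∞
12·60 + 21 - 225 = 516 min
516 = 0·1440 + 516; 516 = 8·60 + 36 → 08:36, same day
→ 2022-03-16 08:36 ECF

2022-03-16 08:36 ECF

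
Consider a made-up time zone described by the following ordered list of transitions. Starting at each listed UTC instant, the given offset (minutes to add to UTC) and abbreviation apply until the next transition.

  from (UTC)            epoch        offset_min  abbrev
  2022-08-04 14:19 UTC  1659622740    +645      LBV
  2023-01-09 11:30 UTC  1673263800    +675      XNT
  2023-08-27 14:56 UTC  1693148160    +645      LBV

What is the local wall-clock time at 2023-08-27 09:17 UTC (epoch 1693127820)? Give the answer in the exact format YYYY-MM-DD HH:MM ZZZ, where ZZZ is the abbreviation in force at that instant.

2023-08-27 20:32 XNT

Query: 2023-08-27 09:17 UTC
Rule 2/3 (XNT, +11:15): 2023-01-09 11:30 UTC ≤ query < 2023-08-27 14:56 UTC
9·60 + 17 + 675 = 1232 min
1232 = 0·1440 + 1232; 1232 = 20·60 + 32 → 20:32, same day
→ 2023-08-27 20:32 XNT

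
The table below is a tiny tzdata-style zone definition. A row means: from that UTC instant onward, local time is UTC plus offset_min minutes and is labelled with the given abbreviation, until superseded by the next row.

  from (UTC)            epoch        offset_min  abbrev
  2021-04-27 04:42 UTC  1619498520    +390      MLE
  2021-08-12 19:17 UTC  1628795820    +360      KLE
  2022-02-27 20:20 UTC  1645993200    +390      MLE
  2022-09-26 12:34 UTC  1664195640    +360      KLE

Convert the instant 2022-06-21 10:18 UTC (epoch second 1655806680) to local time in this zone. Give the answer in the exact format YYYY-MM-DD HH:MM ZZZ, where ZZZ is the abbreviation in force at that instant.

2022-06-21 16:48 MLE

Query: 2022-06-21 10:18 UTC
Rule 3/4 (MLE, +06:30): 2022-02-27 20:20 UTC ≤ query < 2022-09-26 12:34 UTC
10·60 + 18 + 390 = 1008 min
1008 = 0·1440 + 1008; 1008 = 16·60 + 48 → 16:48, same day
→ 2022-06-21 16:48 MLE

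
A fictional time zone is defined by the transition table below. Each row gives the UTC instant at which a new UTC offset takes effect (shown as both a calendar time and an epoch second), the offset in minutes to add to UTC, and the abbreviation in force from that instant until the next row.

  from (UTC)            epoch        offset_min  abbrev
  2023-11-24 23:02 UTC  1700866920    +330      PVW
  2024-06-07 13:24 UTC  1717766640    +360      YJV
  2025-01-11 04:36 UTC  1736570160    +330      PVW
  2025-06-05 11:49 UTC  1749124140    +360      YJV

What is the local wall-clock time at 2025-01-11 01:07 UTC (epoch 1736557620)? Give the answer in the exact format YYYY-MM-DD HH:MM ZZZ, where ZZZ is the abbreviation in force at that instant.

2025-01-11 07:07 YJV

Query: 2025-01-11 01:07 UTC
Rule 2/4 (YJV, +06:00): 2024-06-07 13:24 UTC ≤ query < 2025-01-11 04:36 UTC
1·60 + 7 + 360 = 427 min
427 = 0·1440 + 427; 427 = 7·60 + 7 → 07:07, same day
→ 2025-01-11 07:07 YJV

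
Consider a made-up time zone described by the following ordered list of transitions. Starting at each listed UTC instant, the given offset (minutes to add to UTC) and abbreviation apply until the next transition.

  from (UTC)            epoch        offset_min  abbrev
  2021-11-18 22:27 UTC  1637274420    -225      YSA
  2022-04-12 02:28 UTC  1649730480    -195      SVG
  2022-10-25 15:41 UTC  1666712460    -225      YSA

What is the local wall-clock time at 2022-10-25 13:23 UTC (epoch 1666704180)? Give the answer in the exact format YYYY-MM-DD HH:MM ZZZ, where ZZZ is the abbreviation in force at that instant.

2022-10-25 10:08 SVG

Query: 2022-10-25 13:23 UTC
Rule 2/3 (SVG, -03:15): 2022-04-12 02:28 UTC ≤ query < 2022-10-25 15:41 UTC
13·60 + 23 - 195 = 608 min
608 = 0·1440 + 608; 608 = 10·60 + 8 → 10:08, same day
→ 2022-10-25 10:08 SVG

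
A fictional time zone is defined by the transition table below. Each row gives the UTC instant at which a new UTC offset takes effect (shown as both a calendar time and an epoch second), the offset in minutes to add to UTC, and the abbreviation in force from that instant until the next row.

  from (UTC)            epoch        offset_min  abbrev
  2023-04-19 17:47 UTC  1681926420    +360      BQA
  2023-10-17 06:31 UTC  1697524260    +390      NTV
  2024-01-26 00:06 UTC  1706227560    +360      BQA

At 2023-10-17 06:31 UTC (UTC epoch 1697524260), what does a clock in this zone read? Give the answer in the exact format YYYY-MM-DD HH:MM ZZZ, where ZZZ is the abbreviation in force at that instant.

2023-10-17 13:01 NTV

Query: 2023-10-17 06:31 UTC
Rule 2/3 (NTV, +06:30): 2023-10-17 06:31 UTC ≤ query < 2024-01-26 00:06 UTC
6·60 + 31 + 390 = 781 min
781 = 0·1440 + 781; 781 = 13·60 + 1 → 13:01, same day
→ 2023-10-17 13:01 NTV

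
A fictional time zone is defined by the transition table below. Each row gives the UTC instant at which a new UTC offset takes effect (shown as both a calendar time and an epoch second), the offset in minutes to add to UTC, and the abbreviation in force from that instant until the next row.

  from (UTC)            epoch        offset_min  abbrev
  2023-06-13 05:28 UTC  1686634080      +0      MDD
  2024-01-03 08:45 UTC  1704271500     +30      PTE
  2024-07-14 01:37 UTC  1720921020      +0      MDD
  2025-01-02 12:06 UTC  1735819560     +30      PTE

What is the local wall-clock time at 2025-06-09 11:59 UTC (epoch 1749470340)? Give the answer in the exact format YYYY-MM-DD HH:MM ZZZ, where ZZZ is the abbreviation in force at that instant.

Query: 2025-06-09 11:59 UTC
Rule 4/4 (PTE, +00:30): 2025-01-02 12:06 UTC ≤ query < +∞
11·60 + 59 + 30 = 749 min
749 = 0·1440 + 749; 749 = 12·60 + 29 → 12:29, same day
→ 2025-06-09 12:29 PTE

2025-06-09 12:29 PTE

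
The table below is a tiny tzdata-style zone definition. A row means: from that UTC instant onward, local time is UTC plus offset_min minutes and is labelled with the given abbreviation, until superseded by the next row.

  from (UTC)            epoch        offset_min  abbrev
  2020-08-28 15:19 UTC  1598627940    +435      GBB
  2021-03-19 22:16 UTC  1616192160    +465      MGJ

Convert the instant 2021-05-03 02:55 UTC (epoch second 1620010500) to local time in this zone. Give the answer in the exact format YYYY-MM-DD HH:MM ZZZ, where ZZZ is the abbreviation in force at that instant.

Query: 2021-05-03 02:55 UTC
Rule 2/2 (MGJ, +07:45): 2021-03-19 22:16 UTC ≤ query < +∞
2·60 + 55 + 465 = 640 min
640 = 0·1440 + 640; 640 = 10·60 + 40 → 10:40, same day
→ 2021-05-03 10:40 MGJ

2021-05-03 10:40 MGJ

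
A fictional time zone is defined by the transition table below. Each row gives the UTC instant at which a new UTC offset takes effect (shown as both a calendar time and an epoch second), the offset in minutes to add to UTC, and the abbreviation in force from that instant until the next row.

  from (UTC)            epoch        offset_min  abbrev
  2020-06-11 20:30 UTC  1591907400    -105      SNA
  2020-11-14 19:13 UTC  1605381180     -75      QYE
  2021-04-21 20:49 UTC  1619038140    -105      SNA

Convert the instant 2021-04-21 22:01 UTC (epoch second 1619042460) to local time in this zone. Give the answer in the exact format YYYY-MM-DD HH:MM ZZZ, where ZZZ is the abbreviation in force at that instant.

Query: 2021-04-21 22:01 UTC
Rule 3/3 (SNA, -01:45): 2021-04-21 20:49 UTC ≤ query < +∞
22·60 + 1 - 105 = 1216 min
1216 = 0·1440 + 1216; 1216 = 20·60 + 16 → 20:16, same day
→ 2021-04-21 20:16 SNA

2021-04-21 20:16 SNA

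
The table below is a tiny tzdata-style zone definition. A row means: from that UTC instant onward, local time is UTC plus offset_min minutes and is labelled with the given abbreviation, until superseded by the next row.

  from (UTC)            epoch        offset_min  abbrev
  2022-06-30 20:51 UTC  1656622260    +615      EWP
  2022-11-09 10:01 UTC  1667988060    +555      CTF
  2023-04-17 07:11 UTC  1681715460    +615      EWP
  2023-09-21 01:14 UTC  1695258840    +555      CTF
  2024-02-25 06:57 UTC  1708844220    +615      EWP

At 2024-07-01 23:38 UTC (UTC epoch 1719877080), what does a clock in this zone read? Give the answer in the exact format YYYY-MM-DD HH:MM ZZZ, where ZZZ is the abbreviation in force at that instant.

2024-07-02 09:53 EWP

Query: 2024-07-01 23:38 UTC
Rule 5/5 (EWP, +10:15): 2024-02-25 06:57 UTC ≤ query < +∞
23·60 + 38 + 615 = 2033 min
2033 = 1·1440 + 593; 593 = 9·60 + 53 → 09:53, 2024-07-01 + 1 day = 2024-07-02
→ 2024-07-02 09:53 EWP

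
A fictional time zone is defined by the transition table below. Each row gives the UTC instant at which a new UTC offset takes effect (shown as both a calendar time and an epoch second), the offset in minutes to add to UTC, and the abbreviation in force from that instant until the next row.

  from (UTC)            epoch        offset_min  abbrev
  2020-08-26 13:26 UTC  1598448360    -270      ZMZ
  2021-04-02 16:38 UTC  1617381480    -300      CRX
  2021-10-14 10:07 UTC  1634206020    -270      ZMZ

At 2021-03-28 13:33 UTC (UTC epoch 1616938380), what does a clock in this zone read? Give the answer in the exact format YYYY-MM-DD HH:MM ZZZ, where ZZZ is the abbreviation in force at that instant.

Query: 2021-03-28 13:33 UTC
Rule 1/3 (ZMZ, -04:30): 2020-08-26 13:26 UTC ≤ query < 2021-04-02 16:38 UTC
13·60 + 33 - 270 = 543 min
543 = 0·1440 + 543; 543 = 9·60 + 3 → 09:03, same day
→ 2021-03-28 09:03 ZMZ

2021-03-28 09:03 ZMZ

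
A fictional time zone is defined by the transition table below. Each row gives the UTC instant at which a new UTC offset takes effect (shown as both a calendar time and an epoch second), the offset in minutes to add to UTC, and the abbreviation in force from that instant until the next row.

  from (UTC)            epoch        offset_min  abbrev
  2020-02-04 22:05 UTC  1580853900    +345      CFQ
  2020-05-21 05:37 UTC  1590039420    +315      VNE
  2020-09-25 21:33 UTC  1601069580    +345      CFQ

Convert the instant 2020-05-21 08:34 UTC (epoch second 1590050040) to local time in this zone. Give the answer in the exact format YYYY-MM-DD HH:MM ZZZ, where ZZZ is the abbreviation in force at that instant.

Query: 2020-05-21 08:34 UTC
Rule 2/3 (VNE, +05:15): 2020-05-21 05:37 UTC ≤ query < 2020-09-25 21:33 UTC
8·60 + 34 + 315 = 829 min
829 = 0·1440 + 829; 829 = 13·60 + 49 → 13:49, same day
→ 2020-05-21 13:49 VNE

2020-05-21 13:49 VNE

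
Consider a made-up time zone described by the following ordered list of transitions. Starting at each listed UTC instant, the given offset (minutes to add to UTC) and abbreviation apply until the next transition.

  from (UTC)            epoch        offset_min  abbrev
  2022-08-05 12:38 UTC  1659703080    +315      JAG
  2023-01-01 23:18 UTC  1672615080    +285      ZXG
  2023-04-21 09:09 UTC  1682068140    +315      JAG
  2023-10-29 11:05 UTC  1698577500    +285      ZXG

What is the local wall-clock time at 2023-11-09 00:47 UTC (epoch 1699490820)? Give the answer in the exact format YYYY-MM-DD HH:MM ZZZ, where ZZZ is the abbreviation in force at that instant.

Query: 2023-11-09 00:47 UTC
Rule 4/4 (ZXG, +04:45): 2023-10-29 11:05 UTC ≤ query < +∞
0·60 + 47 + 285 = 332 min
332 = 0·1440 + 332; 332 = 5·60 + 32 → 05:32, same day
→ 2023-11-09 05:32 ZXG

2023-11-09 05:32 ZXG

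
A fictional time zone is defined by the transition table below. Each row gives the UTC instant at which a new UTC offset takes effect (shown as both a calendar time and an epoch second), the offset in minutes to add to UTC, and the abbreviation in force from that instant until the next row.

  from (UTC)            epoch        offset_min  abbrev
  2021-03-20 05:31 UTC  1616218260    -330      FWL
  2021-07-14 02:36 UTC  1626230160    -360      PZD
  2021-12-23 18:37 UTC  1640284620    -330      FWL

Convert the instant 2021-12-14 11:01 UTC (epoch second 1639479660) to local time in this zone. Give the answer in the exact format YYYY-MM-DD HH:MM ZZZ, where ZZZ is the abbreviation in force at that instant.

Query: 2021-12-14 11:01 UTC
Rule 2/3 (PZD, -06:00): 2021-07-14 02:36 UTC ≤ query < 2021-12-23 18:37 UTC
11·60 + 1 - 360 = 301 min
301 = 0·1440 + 301; 301 = 5·60 + 1 → 05:01, same day
→ 2021-12-14 05:01 PZD

2021-12-14 05:01 PZD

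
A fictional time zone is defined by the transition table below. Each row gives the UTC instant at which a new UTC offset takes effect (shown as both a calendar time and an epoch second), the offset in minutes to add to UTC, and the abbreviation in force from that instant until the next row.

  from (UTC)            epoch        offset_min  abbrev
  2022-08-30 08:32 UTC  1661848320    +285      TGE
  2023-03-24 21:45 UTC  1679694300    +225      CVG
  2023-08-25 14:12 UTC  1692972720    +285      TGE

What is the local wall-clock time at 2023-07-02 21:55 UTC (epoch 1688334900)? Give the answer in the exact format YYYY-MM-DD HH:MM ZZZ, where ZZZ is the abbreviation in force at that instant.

2023-07-03 01:40 CVG

Query: 2023-07-02 21:55 UTC
Rule 2/3 (CVG, +03:45): 2023-03-24 21:45 UTC ≤ query < 2023-08-25 14:12 UTC
21·60 + 55 + 225 = 1540 min
1540 = 1·1440 + 100; 100 = 1·60 + 40 → 01:40, 2023-07-02 + 1 day = 2023-07-03
→ 2023-07-03 01:40 CVG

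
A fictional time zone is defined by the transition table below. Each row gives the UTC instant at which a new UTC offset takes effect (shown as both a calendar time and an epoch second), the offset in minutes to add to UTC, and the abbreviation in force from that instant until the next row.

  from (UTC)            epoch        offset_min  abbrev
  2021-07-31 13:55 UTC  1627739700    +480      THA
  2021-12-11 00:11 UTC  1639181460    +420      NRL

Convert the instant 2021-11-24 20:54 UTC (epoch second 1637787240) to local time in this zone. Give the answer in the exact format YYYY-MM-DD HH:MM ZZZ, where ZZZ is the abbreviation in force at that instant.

Query: 2021-11-24 20:54 UTC
Rule 1/2 (THA, +08:00): 2021-07-31 13:55 UTC ≤ query < 2021-12-11 00:11 UTC
20·60 + 54 + 480 = 1734 min
1734 = 1·1440 + 294; 294 = 4·60 + 54 → 04:54, 2021-11-24 + 1 day = 2021-11-25
→ 2021-11-25 04:54 THA

2021-11-25 04:54 THA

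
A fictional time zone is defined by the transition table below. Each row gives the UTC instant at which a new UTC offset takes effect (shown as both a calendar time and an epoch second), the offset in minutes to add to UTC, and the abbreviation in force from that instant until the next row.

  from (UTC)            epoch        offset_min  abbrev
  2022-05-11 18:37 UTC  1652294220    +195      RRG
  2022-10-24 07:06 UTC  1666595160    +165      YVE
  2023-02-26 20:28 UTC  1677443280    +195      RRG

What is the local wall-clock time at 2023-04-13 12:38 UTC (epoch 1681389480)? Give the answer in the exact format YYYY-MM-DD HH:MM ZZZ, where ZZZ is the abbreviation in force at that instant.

2023-04-13 15:53 RRG

Query: 2023-04-13 12:38 UTC
Rule 3/3 (RRG, +03:15): 2023-02-26 20:28 UTC ≤ query < +∞
12·60 + 38 + 195 = 953 min
953 = 0·1440 + 953; 953 = 15·60 + 53 → 15:53, same day
→ 2023-04-13 15:53 RRG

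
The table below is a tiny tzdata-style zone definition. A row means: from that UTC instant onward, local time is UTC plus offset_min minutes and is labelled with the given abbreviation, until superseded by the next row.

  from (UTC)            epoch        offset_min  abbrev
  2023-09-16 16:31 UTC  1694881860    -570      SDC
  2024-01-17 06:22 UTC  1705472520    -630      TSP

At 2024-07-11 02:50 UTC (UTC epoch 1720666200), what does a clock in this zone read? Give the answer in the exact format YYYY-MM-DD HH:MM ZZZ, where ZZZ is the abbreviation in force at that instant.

Query: 2024-07-11 02:50 UTC
Rule 2/2 (TSP, -10:30): 2024-01-17 06:22 UTC ≤ query < +∞
2·60 + 50 - 630 = -460 min
-460 = -1·1440 + 980; 980 = 16·60 + 20 → 16:20, 2024-07-11 - 1 day = 2024-07-10
→ 2024-07-10 16:20 TSP

2024-07-10 16:20 TSP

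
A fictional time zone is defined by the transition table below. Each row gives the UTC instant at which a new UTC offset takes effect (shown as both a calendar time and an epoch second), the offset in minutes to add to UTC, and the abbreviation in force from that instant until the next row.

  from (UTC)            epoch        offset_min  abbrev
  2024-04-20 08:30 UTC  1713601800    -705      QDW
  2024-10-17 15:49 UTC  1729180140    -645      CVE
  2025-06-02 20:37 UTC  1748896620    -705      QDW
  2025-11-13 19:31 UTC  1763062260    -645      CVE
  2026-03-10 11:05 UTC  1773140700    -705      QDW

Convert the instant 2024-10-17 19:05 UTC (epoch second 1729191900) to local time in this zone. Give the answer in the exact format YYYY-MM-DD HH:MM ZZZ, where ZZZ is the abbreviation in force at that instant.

2024-10-17 08:20 CVE

Query: 2024-10-17 19:05 UTC
Rule 2/5 (CVE, -10:45): 2024-10-17 15:49 UTC ≤ query < 2025-06-02 20:37 UTC
19·60 + 5 - 645 = 500 min
500 = 0·1440 + 500; 500 = 8·60 + 20 → 08:20, same day
→ 2024-10-17 08:20 CVE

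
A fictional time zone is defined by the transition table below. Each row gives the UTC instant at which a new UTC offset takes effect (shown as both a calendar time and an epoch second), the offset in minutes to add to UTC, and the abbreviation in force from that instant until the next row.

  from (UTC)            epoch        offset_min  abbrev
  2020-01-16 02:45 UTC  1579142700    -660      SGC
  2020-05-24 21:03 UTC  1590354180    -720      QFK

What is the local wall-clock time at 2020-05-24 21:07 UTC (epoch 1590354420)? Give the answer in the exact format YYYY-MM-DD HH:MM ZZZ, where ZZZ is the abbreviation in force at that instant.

2020-05-24 09:07 QFK

Query: 2020-05-24 21:07 UTC
Rule 2/2 (QFK, -12:00): 2020-05-24 21:03 UTC ≤ query < +∞
21·60 + 7 - 720 = 547 min
547 = 0·1440 + 547; 547 = 9·60 + 7 → 09:07, same day
→ 2020-05-24 09:07 QFK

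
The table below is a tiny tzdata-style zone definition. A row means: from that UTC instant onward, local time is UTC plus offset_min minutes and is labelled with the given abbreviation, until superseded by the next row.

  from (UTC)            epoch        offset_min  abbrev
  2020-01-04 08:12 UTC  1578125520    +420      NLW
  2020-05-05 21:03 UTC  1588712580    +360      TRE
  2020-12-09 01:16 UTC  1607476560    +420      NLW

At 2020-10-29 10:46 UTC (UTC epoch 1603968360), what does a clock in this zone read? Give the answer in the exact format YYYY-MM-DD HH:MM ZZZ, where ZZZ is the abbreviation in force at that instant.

Query: 2020-10-29 10:46 UTC
Rule 2/3 (TRE, +06:00): 2020-05-05 21:03 UTC ≤ query < 2020-12-09 01:16 UTC
10·60 + 46 + 360 = 1006 min
1006 = 0·1440 + 1006; 1006 = 16·60 + 46 → 16:46, same day
→ 2020-10-29 16:46 TRE

2020-10-29 16:46 TRE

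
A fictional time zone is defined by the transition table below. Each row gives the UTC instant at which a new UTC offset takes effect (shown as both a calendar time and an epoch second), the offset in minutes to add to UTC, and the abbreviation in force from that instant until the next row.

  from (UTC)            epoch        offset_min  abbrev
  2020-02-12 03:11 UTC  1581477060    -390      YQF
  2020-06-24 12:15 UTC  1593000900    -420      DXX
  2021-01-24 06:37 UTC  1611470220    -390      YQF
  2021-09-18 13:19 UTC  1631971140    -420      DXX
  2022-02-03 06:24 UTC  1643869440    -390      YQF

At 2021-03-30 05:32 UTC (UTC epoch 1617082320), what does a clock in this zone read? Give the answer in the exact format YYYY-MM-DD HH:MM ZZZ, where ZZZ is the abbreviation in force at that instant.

2021-03-29 23:02 YQF

Query: 2021-03-30 05:32 UTC
Rule 3/5 (YQF, -06:30): 2021-01-24 06:37 UTC ≤ query < 2021-09-18 13:19 UTC
5·60 + 32 - 390 = -58 min
-58 = -1·1440 + 1382; 1382 = 23·60 + 2 → 23:02, 2021-03-30 - 1 day = 2021-03-29
→ 2021-03-29 23:02 YQF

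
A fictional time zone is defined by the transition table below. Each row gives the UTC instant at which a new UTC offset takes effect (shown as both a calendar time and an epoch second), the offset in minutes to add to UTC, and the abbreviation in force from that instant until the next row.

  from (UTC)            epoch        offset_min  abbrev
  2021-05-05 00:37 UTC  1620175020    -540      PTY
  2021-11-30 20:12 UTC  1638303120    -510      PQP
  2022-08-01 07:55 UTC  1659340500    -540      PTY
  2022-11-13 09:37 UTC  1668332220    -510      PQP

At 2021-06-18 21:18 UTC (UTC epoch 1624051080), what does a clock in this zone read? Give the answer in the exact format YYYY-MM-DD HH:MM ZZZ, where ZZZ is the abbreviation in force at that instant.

Query: 2021-06-18 21:18 UTC
Rule 1/4 (PTY, -09:00): 2021-05-05 00:37 UTC ≤ query < 2021-11-30 20:12 UTC
21·60 + 18 - 540 = 738 min
738 = 0·1440 + 738; 738 = 12·60 + 18 → 12:18, same day
→ 2021-06-18 12:18 PTY

2021-06-18 12:18 PTY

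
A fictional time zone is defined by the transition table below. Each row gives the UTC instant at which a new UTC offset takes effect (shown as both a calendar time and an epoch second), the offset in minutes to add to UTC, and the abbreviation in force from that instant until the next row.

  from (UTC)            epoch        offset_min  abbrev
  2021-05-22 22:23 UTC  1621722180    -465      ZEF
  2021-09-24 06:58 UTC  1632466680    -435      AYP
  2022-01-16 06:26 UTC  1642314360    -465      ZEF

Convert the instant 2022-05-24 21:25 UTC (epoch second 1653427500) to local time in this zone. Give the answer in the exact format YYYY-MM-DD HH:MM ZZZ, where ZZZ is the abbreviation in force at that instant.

Query: 2022-05-24 21:25 UTC
Rule 3/3 (ZEF, -07:45): 2022-01-16 06:26 UTC ≤ query < +∞
21·60 + 25 - 465 = 820 min
820 = 0·1440 + 820; 820 = 13·60 + 40 → 13:40, same day
→ 2022-05-24 13:40 ZEF

2022-05-24 13:40 ZEF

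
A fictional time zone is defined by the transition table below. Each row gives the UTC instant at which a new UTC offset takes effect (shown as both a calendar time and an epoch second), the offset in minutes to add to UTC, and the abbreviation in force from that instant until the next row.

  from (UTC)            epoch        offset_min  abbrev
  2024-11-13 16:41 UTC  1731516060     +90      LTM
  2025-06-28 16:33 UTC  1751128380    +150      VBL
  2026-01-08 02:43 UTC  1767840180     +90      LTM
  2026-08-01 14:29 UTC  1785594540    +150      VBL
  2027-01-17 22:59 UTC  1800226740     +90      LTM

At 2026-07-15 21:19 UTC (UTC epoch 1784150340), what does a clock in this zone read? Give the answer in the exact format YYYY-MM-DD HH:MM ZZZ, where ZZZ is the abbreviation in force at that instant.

2026-07-15 22:49 LTM

Query: 2026-07-15 21:19 UTC
Rule 3/5 (LTM, +01:30): 2026-01-08 02:43 UTC ≤ query < 2026-08-01 14:29 UTC
21·60 + 19 + 90 = 1369 min
1369 = 0·1440 + 1369; 1369 = 22·60 + 49 → 22:49, same day
→ 2026-07-15 22:49 LTM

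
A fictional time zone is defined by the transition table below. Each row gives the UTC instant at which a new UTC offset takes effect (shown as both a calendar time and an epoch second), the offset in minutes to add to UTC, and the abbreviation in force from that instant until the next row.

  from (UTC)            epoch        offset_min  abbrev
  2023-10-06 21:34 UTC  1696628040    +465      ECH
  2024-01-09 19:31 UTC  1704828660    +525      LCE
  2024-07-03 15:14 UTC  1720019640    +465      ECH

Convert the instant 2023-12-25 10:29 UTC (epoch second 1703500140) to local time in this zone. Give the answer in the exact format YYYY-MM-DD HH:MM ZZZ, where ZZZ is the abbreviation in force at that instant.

2023-12-25 18:14 ECH

Query: 2023-12-25 10:29 UTC
Rule 1/3 (ECH, +07:45): 2023-10-06 21:34 UTC ≤ query < 2024-01-09 19:31 UTC
10·60 + 29 + 465 = 1094 min
1094 = 0·1440 + 1094; 1094 = 18·60 + 14 → 18:14, same day
→ 2023-12-25 18:14 ECH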